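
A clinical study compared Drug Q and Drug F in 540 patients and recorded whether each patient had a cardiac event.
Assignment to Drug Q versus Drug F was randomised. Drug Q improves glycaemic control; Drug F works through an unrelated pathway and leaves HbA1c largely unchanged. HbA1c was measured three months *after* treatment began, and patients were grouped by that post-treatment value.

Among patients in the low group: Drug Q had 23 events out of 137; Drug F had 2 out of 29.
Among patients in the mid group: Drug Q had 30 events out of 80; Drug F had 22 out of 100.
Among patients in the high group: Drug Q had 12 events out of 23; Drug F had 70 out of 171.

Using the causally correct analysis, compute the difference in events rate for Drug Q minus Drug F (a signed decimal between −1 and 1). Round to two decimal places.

-0.04

HbA1c lies on the pathway drug → HbA1c → outcome, so adjusting for it blocks the indirect effect. For the total causal effect of drug, use the unadjusted pooled rates.
The causal difference is the pooled difference: 0.271 − 0.313 = -0.043.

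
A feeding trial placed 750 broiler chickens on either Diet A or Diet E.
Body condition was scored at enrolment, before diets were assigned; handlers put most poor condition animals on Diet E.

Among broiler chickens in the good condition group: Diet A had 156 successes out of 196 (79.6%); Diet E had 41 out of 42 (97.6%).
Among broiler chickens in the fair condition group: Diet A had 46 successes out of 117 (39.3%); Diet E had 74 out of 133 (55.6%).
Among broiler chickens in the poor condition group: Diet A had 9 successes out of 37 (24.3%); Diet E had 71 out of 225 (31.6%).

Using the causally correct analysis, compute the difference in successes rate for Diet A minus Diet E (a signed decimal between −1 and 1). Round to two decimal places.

Diet E is higher inside every starting body condition stratum but Diet A is higher in aggregate. Whether to stratify depends on how starting body condition relates to the diet.
Nothing the diet does changes starting body condition; the imbalance is an allocation artefact. With starting body condition also predicting the outcome, the pooled figure is confounded, and the within-stratum comparison is the causal one.
Adjusting over the population distribution of starting body condition: 0.317·(0.796−0.976) + 0.333·(0.393−0.556) + 0.349·(0.243−0.316) = -0.137.

-0.14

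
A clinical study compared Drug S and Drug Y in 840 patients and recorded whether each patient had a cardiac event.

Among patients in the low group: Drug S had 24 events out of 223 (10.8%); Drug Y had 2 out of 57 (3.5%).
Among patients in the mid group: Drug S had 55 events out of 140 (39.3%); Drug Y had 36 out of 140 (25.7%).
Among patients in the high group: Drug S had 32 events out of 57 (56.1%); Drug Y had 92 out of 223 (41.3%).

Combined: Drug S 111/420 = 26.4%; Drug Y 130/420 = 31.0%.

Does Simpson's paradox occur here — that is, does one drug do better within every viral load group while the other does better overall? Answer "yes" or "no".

yes

Within each viral load level (low 10.8% vs 3.5%; mid 39.3% vs 25.7%; high 56.1% vs 41.3%), Drug Y has the lower rate every time. Pooled: 26.4% vs 31.0% — Drug S has the lower rate overall. The two comparisons disagree.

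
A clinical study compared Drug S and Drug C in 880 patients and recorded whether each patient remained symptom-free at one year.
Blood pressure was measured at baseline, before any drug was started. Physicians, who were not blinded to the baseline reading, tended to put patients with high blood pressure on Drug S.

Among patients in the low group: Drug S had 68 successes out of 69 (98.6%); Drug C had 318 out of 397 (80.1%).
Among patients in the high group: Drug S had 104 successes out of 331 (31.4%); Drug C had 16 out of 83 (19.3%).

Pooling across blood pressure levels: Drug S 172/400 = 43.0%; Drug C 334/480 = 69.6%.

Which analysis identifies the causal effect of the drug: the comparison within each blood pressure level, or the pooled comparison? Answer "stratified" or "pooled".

The blood pressure-specific comparison favours Drug S throughout, but the pooled figures favour Drug C. The question is whether to condition on blood pressure.
Blood pressure is set before the drug has any effect — it is not caused by the drug — and it independently drives the outcome. That makes it a confounder, so the causal comparison is within blood pressure levels.
Within each level — low: 98.6% vs 80.1%; high: 31.4% vs 19.3% — Drug S is higher every time.

stratified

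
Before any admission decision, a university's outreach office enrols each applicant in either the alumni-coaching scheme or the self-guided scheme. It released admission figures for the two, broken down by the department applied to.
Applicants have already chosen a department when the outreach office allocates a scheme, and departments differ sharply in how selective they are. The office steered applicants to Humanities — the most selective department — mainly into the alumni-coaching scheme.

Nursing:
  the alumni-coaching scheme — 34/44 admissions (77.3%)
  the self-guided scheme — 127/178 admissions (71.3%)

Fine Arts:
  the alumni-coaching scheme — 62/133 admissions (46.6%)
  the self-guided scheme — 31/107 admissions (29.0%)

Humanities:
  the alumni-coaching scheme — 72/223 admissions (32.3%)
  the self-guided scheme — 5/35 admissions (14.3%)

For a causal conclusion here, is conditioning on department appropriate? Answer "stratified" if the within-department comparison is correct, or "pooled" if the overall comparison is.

Nothing the outreach scheme does changes department; the imbalance is an allocation artefact. With department also predicting the outcome, the pooled figure is confounded, and the within-stratum comparison is the causal one.
Within each level — Nursing: 77.3% vs 71.3%; Fine Arts: 46.6% vs 29.0%; Humanities: 32.3% vs 14.3% — the alumni-coaching scheme is higher every time.

stratified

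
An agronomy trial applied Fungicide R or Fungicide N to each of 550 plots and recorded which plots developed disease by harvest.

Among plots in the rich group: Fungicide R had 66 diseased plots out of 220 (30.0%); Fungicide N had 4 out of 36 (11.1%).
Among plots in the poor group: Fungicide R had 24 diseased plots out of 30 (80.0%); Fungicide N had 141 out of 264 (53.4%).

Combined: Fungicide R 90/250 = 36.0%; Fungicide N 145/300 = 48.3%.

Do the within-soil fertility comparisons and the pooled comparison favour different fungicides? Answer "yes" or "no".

Within each soil fertility level (rich 30.0% vs 11.1%; poor 80.0% vs 53.4%), Fungicide N has the lower rate every time. Pooled: 36.0% vs 48.3% — Fungicide R has the lower rate overall. The two comparisons disagree.

yes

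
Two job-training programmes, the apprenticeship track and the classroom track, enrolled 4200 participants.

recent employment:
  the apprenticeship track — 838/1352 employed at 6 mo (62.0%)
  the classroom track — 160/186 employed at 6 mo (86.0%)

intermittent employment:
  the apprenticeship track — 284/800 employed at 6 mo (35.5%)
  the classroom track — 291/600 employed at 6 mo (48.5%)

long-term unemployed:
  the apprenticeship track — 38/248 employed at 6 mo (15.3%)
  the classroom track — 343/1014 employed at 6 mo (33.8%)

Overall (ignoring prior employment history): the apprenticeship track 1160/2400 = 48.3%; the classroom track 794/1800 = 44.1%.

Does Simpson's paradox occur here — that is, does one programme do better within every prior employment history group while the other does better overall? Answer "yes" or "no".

Within each prior employment history level (recent employment 62.0% vs 86.0%; intermittent employment 35.5% vs 48.5%; long-term unemployed 15.3% vs 33.8%), the classroom track has the higher rate every time. Pooled: 48.3% vs 44.1% — the apprenticeship track has the higher rate overall. The two comparisons disagree.

yes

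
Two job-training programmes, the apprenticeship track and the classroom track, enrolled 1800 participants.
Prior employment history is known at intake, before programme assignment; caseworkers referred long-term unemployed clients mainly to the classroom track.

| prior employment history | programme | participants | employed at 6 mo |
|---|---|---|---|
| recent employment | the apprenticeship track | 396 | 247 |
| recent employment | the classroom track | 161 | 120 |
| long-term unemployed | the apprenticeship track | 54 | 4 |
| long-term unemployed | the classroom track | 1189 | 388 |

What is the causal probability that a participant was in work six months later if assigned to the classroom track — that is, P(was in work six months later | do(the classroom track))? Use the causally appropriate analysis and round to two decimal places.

0.46

Since prior employment history is a pre-existing factor (not a product of the programme) and it affects the outcome on its own, it is a confounder. The stratified rates, not the pooled rate, identify the causal effect.
Standardising the classroom track to the population prior employment history mix: 0.309·120/161 + 0.691·388/1189 = 0.456.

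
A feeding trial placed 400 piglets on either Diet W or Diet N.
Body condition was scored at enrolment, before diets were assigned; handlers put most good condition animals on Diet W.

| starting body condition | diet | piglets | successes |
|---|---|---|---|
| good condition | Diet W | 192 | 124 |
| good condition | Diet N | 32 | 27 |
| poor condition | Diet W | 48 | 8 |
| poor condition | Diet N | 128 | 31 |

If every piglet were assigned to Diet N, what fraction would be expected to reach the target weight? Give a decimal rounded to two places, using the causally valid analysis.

0.58

Starting body condition is set before the diet has any effect — it is not caused by the diet — and it independently drives the outcome. That makes it a confounder, so the causal comparison is within starting body condition levels.
Standardising Diet N to the population starting body condition mix: 0.560·27/32 + 0.440·31/128 = 0.579.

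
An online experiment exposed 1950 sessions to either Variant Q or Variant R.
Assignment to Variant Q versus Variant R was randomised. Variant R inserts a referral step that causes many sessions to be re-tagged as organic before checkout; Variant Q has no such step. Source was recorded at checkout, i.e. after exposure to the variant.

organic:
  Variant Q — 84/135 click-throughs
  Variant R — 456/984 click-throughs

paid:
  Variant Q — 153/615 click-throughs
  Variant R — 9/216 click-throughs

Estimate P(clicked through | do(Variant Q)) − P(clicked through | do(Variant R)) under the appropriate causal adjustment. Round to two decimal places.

-0.07

Traffic source is downstream of the variant. One should not condition on a consequence of treatment, so the overall rates are the right comparison.
The causal difference is the pooled difference: 0.316 − 0.388 = -0.071.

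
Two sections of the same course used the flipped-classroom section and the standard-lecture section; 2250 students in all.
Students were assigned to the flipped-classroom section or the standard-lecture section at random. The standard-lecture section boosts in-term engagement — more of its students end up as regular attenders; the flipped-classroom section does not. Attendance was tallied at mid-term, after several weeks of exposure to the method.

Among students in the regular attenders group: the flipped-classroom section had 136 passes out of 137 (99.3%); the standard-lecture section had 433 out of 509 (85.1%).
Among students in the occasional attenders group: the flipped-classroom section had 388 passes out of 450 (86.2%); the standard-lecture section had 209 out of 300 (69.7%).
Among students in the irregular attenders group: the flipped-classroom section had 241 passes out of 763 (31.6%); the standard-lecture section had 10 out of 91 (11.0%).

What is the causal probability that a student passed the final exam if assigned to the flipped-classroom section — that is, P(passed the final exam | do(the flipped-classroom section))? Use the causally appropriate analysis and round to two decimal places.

0.57

The distribution of mid-term attendance is itself part of what the teaching method does — it is an intermediate outcome. Holding it fixed would remove that part of the effect; the total effect is the pooled difference.
So P(outcome | do(the flipped-classroom section)) is just the pooled rate for the flipped-classroom section: 765/1350 = 0.567.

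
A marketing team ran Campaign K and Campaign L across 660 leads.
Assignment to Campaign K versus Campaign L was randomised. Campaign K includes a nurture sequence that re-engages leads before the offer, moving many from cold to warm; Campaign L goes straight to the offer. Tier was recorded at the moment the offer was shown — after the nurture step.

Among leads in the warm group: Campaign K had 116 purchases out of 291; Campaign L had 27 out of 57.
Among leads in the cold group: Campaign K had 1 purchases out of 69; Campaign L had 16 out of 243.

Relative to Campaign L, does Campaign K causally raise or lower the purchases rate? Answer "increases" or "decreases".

increases

Engagement tier here is a post-treatment variable shaped by the campaign; conditioning on it would introduce bias rather than remove it. The overall comparison is the causal one.
Pooled: Campaign K 32.5% vs Campaign L 14.3%; Campaign K is higher overall.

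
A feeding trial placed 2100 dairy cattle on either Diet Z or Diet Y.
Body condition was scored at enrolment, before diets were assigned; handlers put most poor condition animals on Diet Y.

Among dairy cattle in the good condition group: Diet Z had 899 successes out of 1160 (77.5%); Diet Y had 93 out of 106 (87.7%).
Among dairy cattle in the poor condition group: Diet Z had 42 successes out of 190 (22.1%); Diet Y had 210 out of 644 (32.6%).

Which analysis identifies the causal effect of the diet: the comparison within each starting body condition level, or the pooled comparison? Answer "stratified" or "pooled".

stratified

The stratified and pooled comparisons disagree (Diet Y wins within each starting body condition; Diet Z wins overall), so the answer turns on the causal role of starting body condition.
The imbalance in starting body condition arose from how dairy cattle were allocated, not from anything the diet did; and starting body condition independently affects the outcome. The pooled gap is confounded — condition on starting body condition.
Within each level — good condition: 77.5% vs 87.7%; poor condition: 22.1% vs 32.6% — Diet Y is higher every time.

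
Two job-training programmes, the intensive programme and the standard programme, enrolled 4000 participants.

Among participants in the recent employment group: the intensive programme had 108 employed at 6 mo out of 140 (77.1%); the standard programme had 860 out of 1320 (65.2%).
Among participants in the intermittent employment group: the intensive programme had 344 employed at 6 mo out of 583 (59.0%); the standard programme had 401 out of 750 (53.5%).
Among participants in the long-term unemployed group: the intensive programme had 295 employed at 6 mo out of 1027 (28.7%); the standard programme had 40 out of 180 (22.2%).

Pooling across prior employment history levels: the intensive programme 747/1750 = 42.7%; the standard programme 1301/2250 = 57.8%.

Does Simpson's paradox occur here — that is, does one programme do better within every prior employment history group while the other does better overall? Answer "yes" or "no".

yes

Within each prior employment history level (recent employment 77.1% vs 65.2%; intermittent employment 59.0% vs 53.5%; long-term unemployed 28.7% vs 22.2%), the intensive programme has the higher rate every time. Pooled: 42.7% vs 57.8% — the standard programme has the higher rate overall. The two comparisons disagree.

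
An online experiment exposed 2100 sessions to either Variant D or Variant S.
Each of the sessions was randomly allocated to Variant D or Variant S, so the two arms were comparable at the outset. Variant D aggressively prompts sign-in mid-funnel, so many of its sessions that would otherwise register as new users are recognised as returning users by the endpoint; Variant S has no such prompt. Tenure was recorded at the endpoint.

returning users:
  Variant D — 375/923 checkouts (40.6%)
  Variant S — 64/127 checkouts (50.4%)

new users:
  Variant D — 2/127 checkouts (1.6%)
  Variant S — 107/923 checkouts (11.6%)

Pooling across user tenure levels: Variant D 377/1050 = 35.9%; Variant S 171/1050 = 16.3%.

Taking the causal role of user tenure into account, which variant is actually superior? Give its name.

User tenure here is a post-treatment variable shaped by the variant; conditioning on it would introduce bias rather than remove it. The overall comparison is the causal one.
Pooled: Variant D 35.9% vs Variant S 16.3%; Variant D is higher overall.

Variant D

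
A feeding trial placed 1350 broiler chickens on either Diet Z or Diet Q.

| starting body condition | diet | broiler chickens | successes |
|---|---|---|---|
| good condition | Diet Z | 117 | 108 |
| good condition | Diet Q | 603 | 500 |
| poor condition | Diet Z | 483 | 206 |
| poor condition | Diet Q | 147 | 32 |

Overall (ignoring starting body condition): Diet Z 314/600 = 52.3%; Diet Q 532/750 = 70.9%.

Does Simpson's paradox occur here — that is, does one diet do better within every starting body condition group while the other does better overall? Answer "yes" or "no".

Within each starting body condition level (good condition 92.3% vs 82.9%; poor condition 42.7% vs 21.8%), Diet Z has the higher rate every time. Pooled: 52.3% vs 70.9% — Diet Q has the higher rate overall. The two comparisons disagree.

yes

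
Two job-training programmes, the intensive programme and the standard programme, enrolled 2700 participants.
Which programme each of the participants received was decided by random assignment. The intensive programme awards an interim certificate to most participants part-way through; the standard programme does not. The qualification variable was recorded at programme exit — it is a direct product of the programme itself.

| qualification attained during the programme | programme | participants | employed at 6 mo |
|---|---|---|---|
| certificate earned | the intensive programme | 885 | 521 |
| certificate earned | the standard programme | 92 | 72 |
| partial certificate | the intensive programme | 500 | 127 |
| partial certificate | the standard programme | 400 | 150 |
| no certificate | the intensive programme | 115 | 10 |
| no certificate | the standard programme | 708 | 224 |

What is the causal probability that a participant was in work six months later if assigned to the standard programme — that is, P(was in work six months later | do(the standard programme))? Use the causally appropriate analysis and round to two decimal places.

0.37

Within every qualification attained during the programme level the standard programme has the higher rate, yet pooled the intensive programme does — Simpson's reversal.
Qualification attained during the programme is recorded after the programme and is itself shifted by it — it sits on the causal path from programme to outcome. Conditioning on a mediator would strip out part of the effect we want; the pooled comparison gives the total causal effect.
So P(outcome | do(the standard programme)) is just the pooled rate for the standard programme: 446/1200 = 0.372.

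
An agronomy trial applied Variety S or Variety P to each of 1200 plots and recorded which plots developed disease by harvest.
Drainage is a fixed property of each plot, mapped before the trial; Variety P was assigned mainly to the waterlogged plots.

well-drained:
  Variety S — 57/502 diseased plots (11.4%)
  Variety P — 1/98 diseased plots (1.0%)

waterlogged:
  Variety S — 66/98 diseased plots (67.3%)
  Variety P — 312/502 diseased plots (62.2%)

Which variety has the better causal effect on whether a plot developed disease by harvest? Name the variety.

Variety P

Field drainage is set before the variety has any effect — it is not caused by the variety — and it independently drives the outcome. That makes it a confounder, so the causal comparison is within field drainage levels.
Within each level — well-drained: 11.4% vs 1.0%; waterlogged: 67.3% vs 62.2% — Variety P is lower every time.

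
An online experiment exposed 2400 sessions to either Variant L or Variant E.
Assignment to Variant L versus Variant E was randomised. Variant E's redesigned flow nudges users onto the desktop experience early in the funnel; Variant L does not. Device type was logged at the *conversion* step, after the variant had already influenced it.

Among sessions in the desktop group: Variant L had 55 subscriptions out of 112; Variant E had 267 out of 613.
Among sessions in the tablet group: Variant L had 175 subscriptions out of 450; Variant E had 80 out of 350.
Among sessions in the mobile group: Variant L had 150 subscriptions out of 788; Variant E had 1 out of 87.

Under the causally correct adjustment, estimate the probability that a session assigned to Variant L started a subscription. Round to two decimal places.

0.28

Within every device type level Variant L has the higher rate, yet pooled Variant E does — Simpson's reversal.
Stratifying would compare variants among sessions the variants themselves sorted into device type groups — a form of selection on an intermediate. The unconditioned pooled rates give the total causal effect.
So P(outcome | do(Variant L)) is just the pooled rate for Variant L: 380/1350 = 0.281.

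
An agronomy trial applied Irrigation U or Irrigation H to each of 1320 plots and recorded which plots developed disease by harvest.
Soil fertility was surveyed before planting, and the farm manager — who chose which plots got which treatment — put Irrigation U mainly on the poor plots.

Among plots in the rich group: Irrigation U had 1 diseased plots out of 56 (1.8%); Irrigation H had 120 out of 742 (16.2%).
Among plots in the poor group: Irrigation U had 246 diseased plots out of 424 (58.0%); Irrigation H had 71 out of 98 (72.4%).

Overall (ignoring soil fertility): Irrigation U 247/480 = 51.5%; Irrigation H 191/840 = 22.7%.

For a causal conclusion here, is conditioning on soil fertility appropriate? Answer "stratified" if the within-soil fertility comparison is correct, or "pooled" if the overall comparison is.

stratified

Within every soil fertility level Irrigation U has the lower rate, yet pooled Irrigation H does — Simpson's reversal.
Soil fertility differs across irrigations for reasons unrelated to any effect of the irrigation itself, and it separately predicts the outcome — a classic confounder. We must compare within soil fertility levels.
Within each level — rich: 1.8% vs 16.2%; poor: 58.0% vs 72.4% — Irrigation U is lower every time.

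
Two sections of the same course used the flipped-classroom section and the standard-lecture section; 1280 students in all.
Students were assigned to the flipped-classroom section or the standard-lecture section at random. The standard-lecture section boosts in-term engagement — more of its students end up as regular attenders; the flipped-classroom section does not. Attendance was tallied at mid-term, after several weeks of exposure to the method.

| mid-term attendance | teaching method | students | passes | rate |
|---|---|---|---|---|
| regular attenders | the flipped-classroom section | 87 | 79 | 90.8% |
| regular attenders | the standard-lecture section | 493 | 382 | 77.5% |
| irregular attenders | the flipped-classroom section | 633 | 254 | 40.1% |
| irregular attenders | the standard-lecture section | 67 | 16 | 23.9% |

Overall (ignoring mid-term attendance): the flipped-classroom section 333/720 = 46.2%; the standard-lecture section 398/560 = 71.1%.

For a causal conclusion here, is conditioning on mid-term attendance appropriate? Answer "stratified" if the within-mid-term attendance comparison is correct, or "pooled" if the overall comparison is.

Mid-term attendance is recorded after the teaching method and is itself shifted by it — it sits on the causal path from teaching method to outcome. Conditioning on a mediator would strip out part of the effect we want; the pooled comparison gives the total causal effect.
Pooled: the flipped-classroom section 46.2% vs the standard-lecture section 71.1%; the standard-lecture section is higher overall.

pooled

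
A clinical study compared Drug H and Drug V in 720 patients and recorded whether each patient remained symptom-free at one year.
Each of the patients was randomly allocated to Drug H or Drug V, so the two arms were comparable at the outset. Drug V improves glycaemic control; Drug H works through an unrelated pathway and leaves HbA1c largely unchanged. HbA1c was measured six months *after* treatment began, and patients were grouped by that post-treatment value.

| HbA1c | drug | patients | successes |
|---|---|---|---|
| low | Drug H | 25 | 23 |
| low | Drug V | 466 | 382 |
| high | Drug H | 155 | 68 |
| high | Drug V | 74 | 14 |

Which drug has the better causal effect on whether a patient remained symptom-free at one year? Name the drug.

Drug V

The distribution of HbA1c is itself part of what the drug does — it is an intermediate outcome. Holding it fixed would remove that part of the effect; the total effect is the pooled difference.
Pooled: Drug H 50.6% vs Drug V 73.3%; Drug V is higher overall.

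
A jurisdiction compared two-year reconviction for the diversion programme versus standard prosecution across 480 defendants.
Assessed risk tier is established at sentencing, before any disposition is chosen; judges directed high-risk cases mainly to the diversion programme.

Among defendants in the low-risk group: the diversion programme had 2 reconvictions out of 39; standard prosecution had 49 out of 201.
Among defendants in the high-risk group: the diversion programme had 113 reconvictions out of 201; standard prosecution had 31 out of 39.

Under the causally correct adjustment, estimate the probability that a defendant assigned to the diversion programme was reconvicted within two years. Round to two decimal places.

0.31

Assessed risk tier satisfies the back-door criterion: it is not a descendant of the disposition, and it blocks the spurious path from disposition to outcome. Adjusting for it (i.e., using the within-assessed risk tier rates) gives the causal effect.
Standardising the diversion programme to the population assessed risk tier mix: 0.500·2/39 + 0.500·113/201 = 0.307.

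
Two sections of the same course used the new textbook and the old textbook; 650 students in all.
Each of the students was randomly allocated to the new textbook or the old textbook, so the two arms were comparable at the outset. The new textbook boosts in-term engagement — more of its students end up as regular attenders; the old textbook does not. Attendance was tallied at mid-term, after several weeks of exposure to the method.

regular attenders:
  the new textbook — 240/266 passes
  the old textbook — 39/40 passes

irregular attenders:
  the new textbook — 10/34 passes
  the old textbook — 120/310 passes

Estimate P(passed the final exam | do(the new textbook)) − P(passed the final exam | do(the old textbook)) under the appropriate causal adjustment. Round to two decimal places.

The mid-term attendance-specific comparison favours the old textbook throughout, but the pooled figures favour the new textbook. The question is whether to condition on mid-term attendance.
The distribution of mid-term attendance is itself part of what the teaching method does — it is an intermediate outcome. Holding it fixed would remove that part of the effect; the total effect is the pooled difference.
The causal difference is the pooled difference: 0.833 − 0.454 = +0.379.

+0.38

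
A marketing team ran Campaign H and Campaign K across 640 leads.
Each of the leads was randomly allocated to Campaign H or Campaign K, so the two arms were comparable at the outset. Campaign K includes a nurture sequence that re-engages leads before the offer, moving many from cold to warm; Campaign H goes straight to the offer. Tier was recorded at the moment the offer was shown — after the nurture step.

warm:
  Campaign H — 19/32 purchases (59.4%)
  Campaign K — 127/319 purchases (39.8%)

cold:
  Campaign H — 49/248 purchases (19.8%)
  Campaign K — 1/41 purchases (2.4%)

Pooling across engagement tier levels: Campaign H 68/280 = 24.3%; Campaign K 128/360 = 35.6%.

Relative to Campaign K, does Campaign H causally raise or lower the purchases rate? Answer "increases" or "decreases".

decreases

Engagement tier lies on the pathway campaign → engagement tier → outcome, so adjusting for it blocks the indirect effect. For the total causal effect of campaign, use the unadjusted pooled rates.
Pooled: Campaign H 24.3% vs Campaign K 35.6%; Campaign K is higher overall.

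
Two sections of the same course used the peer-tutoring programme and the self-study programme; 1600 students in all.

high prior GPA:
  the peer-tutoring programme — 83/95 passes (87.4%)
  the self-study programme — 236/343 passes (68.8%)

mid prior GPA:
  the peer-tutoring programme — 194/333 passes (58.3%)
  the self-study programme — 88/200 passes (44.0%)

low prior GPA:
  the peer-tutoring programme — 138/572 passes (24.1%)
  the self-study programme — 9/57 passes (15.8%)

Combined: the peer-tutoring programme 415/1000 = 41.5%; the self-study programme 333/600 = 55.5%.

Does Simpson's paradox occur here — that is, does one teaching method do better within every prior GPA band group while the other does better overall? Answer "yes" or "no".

yes

Within each prior GPA band level (high prior GPA 87.4% vs 68.8%; mid prior GPA 58.3% vs 44.0%; low prior GPA 24.1% vs 15.8%), the peer-tutoring programme has the higher rate every time. Pooled: 41.5% vs 55.5% — the self-study programme has the higher rate overall. The two comparisons disagree.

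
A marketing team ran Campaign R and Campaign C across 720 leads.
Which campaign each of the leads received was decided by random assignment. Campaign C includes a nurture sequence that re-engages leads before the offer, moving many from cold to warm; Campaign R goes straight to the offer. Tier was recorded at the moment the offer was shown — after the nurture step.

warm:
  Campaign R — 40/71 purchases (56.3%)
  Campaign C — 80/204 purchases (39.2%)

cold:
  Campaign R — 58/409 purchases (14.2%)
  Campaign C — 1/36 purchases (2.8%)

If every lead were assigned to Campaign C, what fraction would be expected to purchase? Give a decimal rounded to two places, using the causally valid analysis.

Stratifying would compare campaigns among leads the campaigns themselves sorted into engagement tier groups — a form of selection on an intermediate. The unconditioned pooled rates give the total causal effect.
So P(outcome | do(Campaign C)) is just the pooled rate for Campaign C: 81/240 = 0.338.

0.34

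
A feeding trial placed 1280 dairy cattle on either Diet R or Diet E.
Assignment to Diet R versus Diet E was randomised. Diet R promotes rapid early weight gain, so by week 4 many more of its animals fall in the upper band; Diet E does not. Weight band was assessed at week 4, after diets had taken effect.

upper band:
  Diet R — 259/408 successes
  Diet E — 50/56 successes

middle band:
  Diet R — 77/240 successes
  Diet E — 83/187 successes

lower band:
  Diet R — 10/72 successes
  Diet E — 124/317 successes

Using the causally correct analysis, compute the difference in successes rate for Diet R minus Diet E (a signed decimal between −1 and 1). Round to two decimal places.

+0.02

Because the diet influences week-4 weight band, week-4 weight band is a post-treatment mediator, not a confounder. Stratifying on it would bias the estimate; the causal effect is the crude pooled difference.
The causal difference is the pooled difference: 0.481 − 0.459 = +0.022.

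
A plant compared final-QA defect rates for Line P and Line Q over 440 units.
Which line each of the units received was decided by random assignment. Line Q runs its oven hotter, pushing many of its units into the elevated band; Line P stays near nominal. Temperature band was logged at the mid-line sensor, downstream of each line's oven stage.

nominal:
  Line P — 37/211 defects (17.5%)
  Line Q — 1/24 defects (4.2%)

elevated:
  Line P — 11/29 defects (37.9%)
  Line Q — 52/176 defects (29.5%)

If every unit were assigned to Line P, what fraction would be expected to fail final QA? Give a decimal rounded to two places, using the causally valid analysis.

0.20

In-process temperature band lies on the pathway line → in-process temperature band → outcome, so adjusting for it blocks the indirect effect. For the total causal effect of line, use the unadjusted pooled rates.
So P(outcome | do(Line P)) is just the pooled rate for Line P: 48/240 = 0.200.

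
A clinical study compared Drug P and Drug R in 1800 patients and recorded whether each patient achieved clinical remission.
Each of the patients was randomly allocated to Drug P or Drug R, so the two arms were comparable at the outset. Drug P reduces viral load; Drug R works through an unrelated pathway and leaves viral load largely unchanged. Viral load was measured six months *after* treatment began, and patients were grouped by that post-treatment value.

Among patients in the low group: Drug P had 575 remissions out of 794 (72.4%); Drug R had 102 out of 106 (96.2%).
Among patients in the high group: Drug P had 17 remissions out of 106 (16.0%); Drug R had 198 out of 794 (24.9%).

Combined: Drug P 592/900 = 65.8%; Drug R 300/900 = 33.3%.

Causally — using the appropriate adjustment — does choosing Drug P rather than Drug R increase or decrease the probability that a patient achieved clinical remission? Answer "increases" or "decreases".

Because the drug influences viral load, viral load is a post-treatment mediator, not a confounder. Stratifying on it would bias the estimate; the causal effect is the crude pooled difference.
Pooled: Drug P 65.8% vs Drug R 33.3%; Drug P is higher overall.

increases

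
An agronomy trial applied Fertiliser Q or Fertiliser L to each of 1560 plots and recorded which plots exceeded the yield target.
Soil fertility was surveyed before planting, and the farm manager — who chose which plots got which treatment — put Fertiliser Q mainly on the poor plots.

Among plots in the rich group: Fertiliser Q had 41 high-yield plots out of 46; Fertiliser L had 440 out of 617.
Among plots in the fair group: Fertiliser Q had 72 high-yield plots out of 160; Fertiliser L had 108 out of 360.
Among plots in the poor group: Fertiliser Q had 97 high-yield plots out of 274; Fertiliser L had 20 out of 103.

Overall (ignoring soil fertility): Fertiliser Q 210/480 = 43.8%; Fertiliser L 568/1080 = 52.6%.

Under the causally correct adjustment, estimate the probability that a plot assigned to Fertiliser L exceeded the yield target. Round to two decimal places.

0.45

Soil fertility satisfies the back-door criterion: it is not a descendant of the fertiliser, and it blocks the spurious path from fertiliser to outcome. Adjusting for it (i.e., using the within-soil fertility rates) gives the causal effect.
Standardising Fertiliser L to the population soil fertility mix: 0.425·440/617 + 0.333·108/360 + 0.242·20/103 = 0.450.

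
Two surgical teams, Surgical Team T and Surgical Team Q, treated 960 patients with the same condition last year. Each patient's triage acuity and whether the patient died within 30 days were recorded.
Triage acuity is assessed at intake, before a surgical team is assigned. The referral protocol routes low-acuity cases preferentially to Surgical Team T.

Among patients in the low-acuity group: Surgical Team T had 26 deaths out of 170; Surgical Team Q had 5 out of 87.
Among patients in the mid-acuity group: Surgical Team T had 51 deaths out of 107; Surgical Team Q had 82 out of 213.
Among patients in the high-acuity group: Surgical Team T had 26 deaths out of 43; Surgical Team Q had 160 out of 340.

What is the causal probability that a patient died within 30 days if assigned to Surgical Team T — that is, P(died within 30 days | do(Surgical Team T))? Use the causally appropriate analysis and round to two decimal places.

The imbalance in triage acuity arose from how patients were allocated, not from anything the surgical team did; and triage acuity independently affects the outcome. The pooled gap is confounded — condition on triage acuity.
Standardising Surgical Team T to the population triage acuity mix: 0.268·26/170 + 0.333·51/107 + 0.399·26/43 = 0.441.

0.44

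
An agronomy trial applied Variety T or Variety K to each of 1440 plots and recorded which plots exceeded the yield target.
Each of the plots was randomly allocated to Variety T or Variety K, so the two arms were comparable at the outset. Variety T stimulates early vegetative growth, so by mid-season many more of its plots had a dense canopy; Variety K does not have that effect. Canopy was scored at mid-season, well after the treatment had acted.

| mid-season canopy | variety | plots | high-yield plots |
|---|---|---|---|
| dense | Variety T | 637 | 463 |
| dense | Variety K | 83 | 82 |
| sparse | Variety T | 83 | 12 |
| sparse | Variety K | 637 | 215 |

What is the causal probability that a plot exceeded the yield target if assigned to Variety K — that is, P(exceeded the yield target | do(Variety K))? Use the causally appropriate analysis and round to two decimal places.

0.41

Mid-season canopy is downstream of the variety. One should not condition on a consequence of treatment, so the overall rates are the right comparison.
So P(outcome | do(Variety K)) is just the pooled rate for Variety K: 297/720 = 0.412.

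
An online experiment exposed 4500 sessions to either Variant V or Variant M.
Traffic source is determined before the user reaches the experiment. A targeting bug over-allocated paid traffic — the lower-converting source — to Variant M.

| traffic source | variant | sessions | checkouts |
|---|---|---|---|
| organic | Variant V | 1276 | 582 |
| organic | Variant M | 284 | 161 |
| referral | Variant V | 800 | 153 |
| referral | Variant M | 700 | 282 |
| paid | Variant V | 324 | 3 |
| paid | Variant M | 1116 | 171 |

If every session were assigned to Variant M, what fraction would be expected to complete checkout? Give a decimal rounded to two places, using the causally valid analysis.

Variant M is higher inside every traffic source stratum but Variant V is higher in aggregate. Whether to stratify depends on how traffic source relates to the variant.
Since traffic source is a pre-existing factor (not a product of the variant) and it affects the outcome on its own, it is a confounder. The stratified rates, not the pooled rate, identify the causal effect.
Standardising Variant M to the population traffic source mix: 0.347·161/284 + 0.333·282/700 + 0.320·171/1116 = 0.380.

0.38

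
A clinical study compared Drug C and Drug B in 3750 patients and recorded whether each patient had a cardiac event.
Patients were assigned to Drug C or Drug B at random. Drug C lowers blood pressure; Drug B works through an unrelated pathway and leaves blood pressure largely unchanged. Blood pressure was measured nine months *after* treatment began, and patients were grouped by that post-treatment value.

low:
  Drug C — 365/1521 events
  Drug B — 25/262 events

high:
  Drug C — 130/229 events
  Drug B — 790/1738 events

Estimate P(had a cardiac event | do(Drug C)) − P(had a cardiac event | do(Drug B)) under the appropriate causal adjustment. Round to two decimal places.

The blood pressure-specific comparison favours Drug B throughout, but the pooled figures favour Drug C. The question is whether to condition on blood pressure.
Stratifying would compare drugs among patients the drugs themselves sorted into blood pressure groups — a form of selection on an intermediate. The unconditioned pooled rates give the total causal effect.
The causal difference is the pooled difference: 0.283 − 0.407 = -0.125.

-0.12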